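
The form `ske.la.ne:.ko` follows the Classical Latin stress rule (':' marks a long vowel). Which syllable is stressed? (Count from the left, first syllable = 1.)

Classical Latin: stress the penult if heavy (long vowel or closed), else the antepenult.
Weights: 2 la L, 3 ne: H, 4 ko L.
The penult (syllable 3, ne:) is heavy, so it takes stress.
Stress on syllable 3: ske.la.ˈne:.ko.

3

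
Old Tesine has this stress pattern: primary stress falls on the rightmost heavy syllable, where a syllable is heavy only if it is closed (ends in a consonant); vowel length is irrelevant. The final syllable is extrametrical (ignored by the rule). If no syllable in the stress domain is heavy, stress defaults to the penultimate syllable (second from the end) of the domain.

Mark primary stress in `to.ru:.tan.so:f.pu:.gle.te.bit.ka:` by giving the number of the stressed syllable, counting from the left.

8

The final syllable (9, ka:) is extrametrical; the stress domain is syllables 1–8.
Weights: 1 to L, 2 ru: L, 3 tan H, 4 so:f H, 5 pu: L, 6 gle L, 7 te L, 8 bit H.
Heavy syllables in the domain: 3, 4, 8. The rightmost is syllable 8 (bit).
Primary stress: syllable 8 → to.ru:.tan.so:f.pu:.gle.te.ˈbit.ka:.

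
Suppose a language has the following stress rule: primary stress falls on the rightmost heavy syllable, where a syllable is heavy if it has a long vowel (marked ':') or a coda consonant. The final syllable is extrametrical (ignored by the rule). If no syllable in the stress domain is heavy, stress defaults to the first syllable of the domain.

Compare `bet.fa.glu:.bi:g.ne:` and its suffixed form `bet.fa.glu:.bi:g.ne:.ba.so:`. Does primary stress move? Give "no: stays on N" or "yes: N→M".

yes: 4→5

Base `bet.fa.glu:.bi:g.ne:` (5 syllables):
  The final syllable (5, ne:) is extrametrical; the stress domain is syllables 1–4.
  Weights: 1 bet H, 2 fa L, 3 glu: H, 4 bi:g H.
  Heavy syllables in the domain: 1, 3, 4. The rightmost is syllable 4 (bi:g).
  → primary stress on syllable 4.
Suffixed `bet.fa.glu:.bi:g.ne:.ba.so:` (7 syllables):
  The final syllable (7, so:) is extrametrical; the stress domain is syllables 1–6.
  Weights: 1 bet H, 2 fa L, 3 glu: H, 4 bi:g H, 5 ne: H, 6 ba L.
  Heavy syllables in the domain: 1, 3, 4, 5. The rightmost is syllable 5 (ne:).
  → primary stress on syllable 5.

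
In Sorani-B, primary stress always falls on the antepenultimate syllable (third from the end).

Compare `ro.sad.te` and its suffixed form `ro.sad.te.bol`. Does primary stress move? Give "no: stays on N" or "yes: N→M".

Base `ro.sad.te` (3 syllables):
  The word has 3 syllables; the antepenultimate syllable (third from the end) is syllable 1 (ro).
  → primary stress on syllable 1.
Suffixed `ro.sad.te.bol` (4 syllables):
  The word has 4 syllables; the antepenultimate syllable (third from the end) is syllable 2 (sad).
  → primary stress on syllable 2.

yes: 1→2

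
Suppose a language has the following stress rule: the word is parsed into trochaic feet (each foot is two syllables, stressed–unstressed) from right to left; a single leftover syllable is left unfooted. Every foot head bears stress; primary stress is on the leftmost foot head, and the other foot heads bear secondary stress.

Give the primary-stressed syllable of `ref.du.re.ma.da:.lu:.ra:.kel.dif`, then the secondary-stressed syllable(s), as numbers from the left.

primary 2, secondary 4, 6, 8

Parse right to left into trochaic (ˈσσ) feet: ref (ˈdu.re) (ˈma.da:) (ˈlu:.ra:) (ˈkel.dif). Syllable 1 is left unfooted.
Foot heads (stressed positions): 2, 4, 6, 8.
End Rule Leftmost: primary stress on the leftmost head = syllable 2.
Secondary stress on 4, 6, 8: ref.ˈdu.re.ˌma.da:.ˌlu:.ra:.ˌkel.dif.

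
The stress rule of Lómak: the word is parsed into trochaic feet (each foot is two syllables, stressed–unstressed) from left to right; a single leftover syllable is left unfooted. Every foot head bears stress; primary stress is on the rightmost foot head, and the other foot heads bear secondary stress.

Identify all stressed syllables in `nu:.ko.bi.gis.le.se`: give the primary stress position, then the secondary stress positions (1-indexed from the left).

Parse left to right into trochaic (ˈσσ) feet: (ˈnu:.ko) (ˈbi.gis) (ˈle.se).
Foot heads (stressed positions): 1, 3, 5.
End Rule Rightmost: primary stress on the rightmost head = syllable 5.
Secondary stress on 1, 3: ˌnu:.ko.ˌbi.gis.ˈle.se.

primary 5, secondary 1, 3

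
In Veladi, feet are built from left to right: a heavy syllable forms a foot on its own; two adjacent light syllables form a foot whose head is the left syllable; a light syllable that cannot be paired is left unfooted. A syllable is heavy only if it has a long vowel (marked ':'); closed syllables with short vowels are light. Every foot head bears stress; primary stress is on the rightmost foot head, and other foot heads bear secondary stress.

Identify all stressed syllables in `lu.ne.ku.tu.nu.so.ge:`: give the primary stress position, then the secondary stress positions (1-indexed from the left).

Weights: 1 lu L, 2 ne L, 3 ku L, 4 tu L, 5 nu L, 6 so L, 7 ge: H.
Parse left to right (heavy = foot alone; LL = one foot; stranded L unfooted): (ˈlu.ne) (ˈku.tu) (ˈnu.so) (ˈge:).
Foot heads: 1, 3, 5, 7.
Primary stress on the rightmost head = syllable 7.
Secondary stress on 1, 3, 5: ˌlu.ne.ˌku.tu.ˌnu.so.ˈge:.

primary 7, secondary 1, 3, 5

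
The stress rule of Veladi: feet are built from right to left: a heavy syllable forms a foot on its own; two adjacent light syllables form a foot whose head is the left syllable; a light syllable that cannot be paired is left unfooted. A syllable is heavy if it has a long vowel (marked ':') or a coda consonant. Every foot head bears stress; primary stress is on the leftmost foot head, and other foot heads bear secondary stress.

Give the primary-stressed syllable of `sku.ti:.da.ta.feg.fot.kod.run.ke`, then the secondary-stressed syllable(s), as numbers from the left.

Weights: 1 sku L, 2 ti: H, 3 da L, 4 ta L, 5 feg H, 6 fot H, 7 kod H, 8 run H, 9 ke L.
Parse right to left (heavy = foot alone; LL = one foot; stranded L unfooted): sku (ˈti:) (ˈda.ta) (ˈfeg) (ˈfot) (ˈkod) (ˈrun) ke.
Foot heads: 2, 3, 5, 6, 7, 8.
Primary stress on the leftmost head = syllable 2.
Secondary stress on 3, 5, 6, 7, 8: sku.ˈti:.ˌda.ta.ˌfeg.ˌfot.ˌkod.ˌrun.ke.

primary 2, secondary 3, 5, 6, 7, 8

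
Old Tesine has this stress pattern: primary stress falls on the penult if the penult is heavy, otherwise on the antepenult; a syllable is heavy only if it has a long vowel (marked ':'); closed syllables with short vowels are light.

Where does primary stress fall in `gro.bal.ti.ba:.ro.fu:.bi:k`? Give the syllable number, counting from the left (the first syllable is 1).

6

Weights: 5 ro L, 6 fu: H, 7 bi:k H.
The penult (syllable 6, fu:) is heavy, so it takes stress.
Primary stress: syllable 6 → gro.bal.ti.ba:.ro.ˈfu:.bi:k.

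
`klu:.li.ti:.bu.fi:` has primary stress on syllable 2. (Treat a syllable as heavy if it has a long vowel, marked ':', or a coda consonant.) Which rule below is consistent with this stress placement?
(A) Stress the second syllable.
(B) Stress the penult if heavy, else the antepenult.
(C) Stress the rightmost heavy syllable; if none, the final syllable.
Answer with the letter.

A

Rule A → syllable 2 ✓.
Rule B → syllable 3 (observed: 2).
Rule C → syllable 5 (observed: 2).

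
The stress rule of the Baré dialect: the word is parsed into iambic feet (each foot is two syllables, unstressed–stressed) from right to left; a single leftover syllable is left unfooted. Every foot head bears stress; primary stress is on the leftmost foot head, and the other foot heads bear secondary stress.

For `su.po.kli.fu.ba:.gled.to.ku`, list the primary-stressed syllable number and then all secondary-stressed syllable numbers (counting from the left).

Parse right to left into iambic (σˈσ) feet: (su.ˈpo) (kli.ˈfu) (ba:.ˈgled) (to.ˈku).
Foot heads (stressed positions): 2, 4, 6, 8.
End Rule Leftmost: primary stress on the leftmost head = syllable 2.
Secondary stress on 4, 6, 8: su.ˈpo.kli.ˌfu.ba:.ˌgled.to.ˌku.

primary 2, secondary 4, 6, 8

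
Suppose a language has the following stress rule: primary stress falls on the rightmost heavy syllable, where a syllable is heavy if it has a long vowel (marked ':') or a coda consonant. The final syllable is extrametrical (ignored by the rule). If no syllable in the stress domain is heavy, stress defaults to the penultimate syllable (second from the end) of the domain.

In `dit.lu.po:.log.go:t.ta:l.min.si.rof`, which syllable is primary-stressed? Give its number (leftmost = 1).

7

The final syllable (9, rof) is extrametrical; the stress domain is syllables 1–8.
Weights: 1 dit H, 2 lu L, 3 po: H, 4 log H, 5 go:t H, 6 ta:l H, 7 min H, 8 si L.
Heavy syllables in the domain: 1, 3, 4, 5, 6, 7. The rightmost is syllable 7 (min).
Primary stress: syllable 7 → dit.lu.po:.log.go:t.ta:l.ˈmin.si.rof.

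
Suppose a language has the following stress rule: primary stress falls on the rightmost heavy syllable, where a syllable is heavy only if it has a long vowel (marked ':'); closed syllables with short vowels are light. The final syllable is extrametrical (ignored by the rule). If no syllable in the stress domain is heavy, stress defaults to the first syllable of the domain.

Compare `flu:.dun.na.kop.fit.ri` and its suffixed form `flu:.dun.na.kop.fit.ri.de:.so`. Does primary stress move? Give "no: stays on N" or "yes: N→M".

yes: 1→7

Base `flu:.dun.na.kop.fit.ri` (6 syllables):
  The final syllable (6, ri) is extrametrical; the stress domain is syllables 1–5.
  Weights: 1 flu: H, 2 dun L, 3 na L, 4 kop L, 5 fit L.
  Heavy syllables in the domain: 1. The rightmost is syllable 1 (flu:).
  → primary stress on syllable 1.
Suffixed `flu:.dun.na.kop.fit.ri.de:.so` (8 syllables):
  The final syllable (8, so) is extrametrical; the stress domain is syllables 1–7.
  Weights: 1 flu: H, 2 dun L, 3 na L, 4 kop L, 5 fit L, 6 ri L, 7 de: H.
  Heavy syllables in the domain: 1, 7. The rightmost is syllable 7 (de:).
  → primary stress on syllable 7.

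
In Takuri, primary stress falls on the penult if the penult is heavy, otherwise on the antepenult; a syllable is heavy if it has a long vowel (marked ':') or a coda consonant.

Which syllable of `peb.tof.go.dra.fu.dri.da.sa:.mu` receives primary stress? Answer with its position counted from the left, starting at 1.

8

Weights: 7 da L, 8 sa: H, 9 mu L.
The penult (syllable 8, sa:) is heavy, so it takes stress.
Primary stress: syllable 8 → peb.tof.go.dra.fu.dri.da.ˈsa:.mu.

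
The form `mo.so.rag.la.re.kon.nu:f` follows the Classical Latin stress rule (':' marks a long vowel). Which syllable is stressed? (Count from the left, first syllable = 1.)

Classical Latin: stress the penult if heavy (long vowel or closed), else the antepenult.
Weights: 5 re L, 6 kon H, 7 nu:f H.
The penult (syllable 6, kon) is heavy, so it takes stress.
Stress on syllable 6: mo.so.rag.la.re.ˈkon.nu:f.

6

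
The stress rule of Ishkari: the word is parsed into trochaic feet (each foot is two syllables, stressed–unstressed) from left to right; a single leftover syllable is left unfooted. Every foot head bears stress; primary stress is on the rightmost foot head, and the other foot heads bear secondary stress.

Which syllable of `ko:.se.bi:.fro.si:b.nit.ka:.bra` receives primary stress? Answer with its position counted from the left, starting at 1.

Parse left to right into trochaic (ˈσσ) feet: (ˈko:.se) (ˈbi:.fro) (ˈsi:b.nit) (ˈka:.bra).
Foot heads (stressed positions): 1, 3, 5, 7.
End Rule Rightmost: primary stress on the rightmost head = syllable 7.
Primary stress: syllable 7 → ko:.se.bi:.fro.si:b.nit.ˈka:.bra.

7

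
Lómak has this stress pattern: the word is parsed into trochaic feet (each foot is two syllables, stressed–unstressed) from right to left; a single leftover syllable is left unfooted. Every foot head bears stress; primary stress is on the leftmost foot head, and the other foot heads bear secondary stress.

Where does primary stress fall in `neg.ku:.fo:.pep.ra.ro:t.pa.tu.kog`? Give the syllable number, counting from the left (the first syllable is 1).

Parse right to left into trochaic (ˈσσ) feet: neg (ˈku:.fo:) (ˈpep.ra) (ˈro:t.pa) (ˈtu.kog). Syllable 1 is left unfooted.
Foot heads (stressed positions): 2, 4, 6, 8.
End Rule Leftmost: primary stress on the leftmost head = syllable 2.
Primary stress: syllable 2 → neg.ˈku:.fo:.pep.ra.ro:t.pa.tu.kog.

2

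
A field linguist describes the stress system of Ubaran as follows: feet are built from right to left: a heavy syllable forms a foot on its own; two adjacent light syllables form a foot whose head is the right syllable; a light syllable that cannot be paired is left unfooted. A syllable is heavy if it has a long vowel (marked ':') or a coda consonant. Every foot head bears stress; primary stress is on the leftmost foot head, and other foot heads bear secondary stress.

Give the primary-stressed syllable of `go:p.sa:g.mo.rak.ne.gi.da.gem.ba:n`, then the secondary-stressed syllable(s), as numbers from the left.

Weights: 1 go:p H, 2 sa:g H, 3 mo L, 4 rak H, 5 ne L, 6 gi L, 7 da L, 8 gem H, 9 ba:n H.
Parse right to left (heavy = foot alone; LL = one foot; stranded L unfooted): (ˈgo:p) (ˈsa:g) mo (ˈrak) ne (gi.ˈda) (ˈgem) (ˈba:n).
Foot heads: 1, 2, 4, 7, 8, 9.
Primary stress on the leftmost head = syllable 1.
Secondary stress on 2, 4, 7, 8, 9: ˈgo:p.ˌsa:g.mo.ˌrak.ne.gi.ˌda.ˌgem.ˌba:n.

primary 1, secondary 2, 4, 7, 8, 9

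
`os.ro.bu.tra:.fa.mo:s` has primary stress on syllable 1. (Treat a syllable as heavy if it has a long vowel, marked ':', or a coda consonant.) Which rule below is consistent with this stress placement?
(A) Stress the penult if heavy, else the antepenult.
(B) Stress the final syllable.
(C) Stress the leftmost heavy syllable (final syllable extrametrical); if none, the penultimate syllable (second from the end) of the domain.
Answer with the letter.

C

Rule A → syllable 4 (observed: 1).
Rule B → syllable 6 (observed: 1).
Rule C → syllable 1 ✓.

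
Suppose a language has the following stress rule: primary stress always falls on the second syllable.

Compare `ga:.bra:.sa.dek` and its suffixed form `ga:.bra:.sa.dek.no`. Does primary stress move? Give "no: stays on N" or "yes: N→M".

Base `ga:.bra:.sa.dek` (4 syllables):
  The word has 4 syllables; the second syllable is syllable 2 (bra:).
  → primary stress on syllable 2.
Suffixed `ga:.bra:.sa.dek.no` (5 syllables):
  The word has 5 syllables; the second syllable is syllable 2 (bra:).
  → primary stress on syllable 2.

no: stays on 2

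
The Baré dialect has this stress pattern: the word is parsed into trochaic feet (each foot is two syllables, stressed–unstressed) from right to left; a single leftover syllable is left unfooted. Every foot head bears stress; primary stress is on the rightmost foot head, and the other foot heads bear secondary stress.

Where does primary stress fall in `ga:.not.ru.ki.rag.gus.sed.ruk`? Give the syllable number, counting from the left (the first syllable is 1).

Parse right to left into trochaic (ˈσσ) feet: (ˈga:.not) (ˈru.ki) (ˈrag.gus) (ˈsed.ruk).
Foot heads (stressed positions): 1, 3, 5, 7.
End Rule Rightmost: primary stress on the rightmost head = syllable 7.
Primary stress: syllable 7 → ga:.not.ru.ki.rag.gus.ˈsed.ruk.

7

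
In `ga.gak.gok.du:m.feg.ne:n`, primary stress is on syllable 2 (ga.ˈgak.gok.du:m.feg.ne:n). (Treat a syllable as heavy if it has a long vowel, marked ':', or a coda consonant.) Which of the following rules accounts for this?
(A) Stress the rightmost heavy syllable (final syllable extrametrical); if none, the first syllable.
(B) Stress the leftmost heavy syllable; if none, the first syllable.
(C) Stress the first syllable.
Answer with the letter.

B

Rule A → syllable 5 (observed: 2).
Rule B → syllable 2 ✓.
Rule C → syllable 1 (observed: 2).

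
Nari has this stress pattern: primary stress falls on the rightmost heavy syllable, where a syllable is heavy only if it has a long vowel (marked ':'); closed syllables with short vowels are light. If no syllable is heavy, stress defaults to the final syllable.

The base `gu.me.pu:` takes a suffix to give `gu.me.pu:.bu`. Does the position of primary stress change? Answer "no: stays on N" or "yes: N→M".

Base `gu.me.pu:` (3 syllables):
  Weights: 1 gu L, 2 me L, 3 pu: H.
  Heavy syllables in the domain: 3. The rightmost is syllable 3 (pu:).
  → primary stress on syllable 3.
Suffixed `gu.me.pu:.bu` (4 syllables):
  Weights: 1 gu L, 2 me L, 3 pu: H, 4 bu L.
  Heavy syllables in the domain: 3. The rightmost is syllable 3 (pu:).
  → primary stress on syllable 3.

no: stays on 3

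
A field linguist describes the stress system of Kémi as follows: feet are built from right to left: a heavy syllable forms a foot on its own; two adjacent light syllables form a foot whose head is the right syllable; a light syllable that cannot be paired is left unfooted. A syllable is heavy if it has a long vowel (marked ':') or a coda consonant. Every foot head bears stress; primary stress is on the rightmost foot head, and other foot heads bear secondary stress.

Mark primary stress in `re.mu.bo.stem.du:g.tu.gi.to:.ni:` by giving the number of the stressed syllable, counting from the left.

9

Weights: 1 re L, 2 mu L, 3 bo L, 4 stem H, 5 du:g H, 6 tu L, 7 gi L, 8 to: H, 9 ni: H.
Parse right to left (heavy = foot alone; LL = one foot; stranded L unfooted): re (mu.ˈbo) (ˈstem) (ˈdu:g) (tu.ˈgi) (ˈto:) (ˈni:).
Foot heads: 3, 4, 5, 7, 8, 9.
Primary stress on the rightmost head = syllable 9.
Primary stress: syllable 9 → re.mu.bo.stem.du:g.tu.gi.to:.ˈni:.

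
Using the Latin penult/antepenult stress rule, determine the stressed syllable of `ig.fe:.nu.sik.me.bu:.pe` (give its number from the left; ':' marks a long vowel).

Classical Latin: stress the penult if heavy (long vowel or closed), else the antepenult.
Weights: 5 me L, 6 bu: H, 7 pe L.
The penult (syllable 6, bu:) is heavy, so it takes stress.
Stress on syllable 6: ig.fe:.nu.sik.me.ˈbu:.pe.

6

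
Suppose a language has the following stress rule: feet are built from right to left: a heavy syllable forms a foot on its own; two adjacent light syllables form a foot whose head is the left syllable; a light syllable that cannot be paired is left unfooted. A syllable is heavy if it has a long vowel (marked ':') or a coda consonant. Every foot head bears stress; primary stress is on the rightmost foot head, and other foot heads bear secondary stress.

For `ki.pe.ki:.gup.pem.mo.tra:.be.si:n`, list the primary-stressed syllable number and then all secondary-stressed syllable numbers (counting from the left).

primary 9, secondary 1, 3, 4, 5, 7

Weights: 1 ki L, 2 pe L, 3 ki: H, 4 gup H, 5 pem H, 6 mo L, 7 tra: H, 8 be L, 9 si:n H.
Parse right to left (heavy = foot alone; LL = one foot; stranded L unfooted): (ˈki.pe) (ˈki:) (ˈgup) (ˈpem) mo (ˈtra:) be (ˈsi:n).
Foot heads: 1, 3, 4, 5, 7, 9.
Primary stress on the rightmost head = syllable 9.
Secondary stress on 1, 3, 4, 5, 7: ˌki.pe.ˌki:.ˌgup.ˌpem.mo.ˌtra:.be.ˈsi:n.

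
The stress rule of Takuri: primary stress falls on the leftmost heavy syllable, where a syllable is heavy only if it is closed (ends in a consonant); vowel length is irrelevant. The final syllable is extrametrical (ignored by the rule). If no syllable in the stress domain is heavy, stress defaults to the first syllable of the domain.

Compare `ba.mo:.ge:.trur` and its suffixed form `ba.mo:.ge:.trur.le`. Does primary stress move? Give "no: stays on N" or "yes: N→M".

Base `ba.mo:.ge:.trur` (4 syllables):
  The final syllable (4, trur) is extrametrical; the stress domain is syllables 1–3.
  Weights: 1 ba L, 2 mo: L, 3 ge: L.
  No heavy syllable in the domain; default to the first syllable of the domain = syllable 1.
  → primary stress on syllable 1.
Suffixed `ba.mo:.ge:.trur.le` (5 syllables):
  The final syllable (5, le) is extrametrical; the stress domain is syllables 1–4.
  Weights: 1 ba L, 2 mo: L, 3 ge: L, 4 trur H.
  Heavy syllables in the domain: 4. The leftmost is syllable 4 (trur).
  → primary stress on syllable 4.

yes: 1→4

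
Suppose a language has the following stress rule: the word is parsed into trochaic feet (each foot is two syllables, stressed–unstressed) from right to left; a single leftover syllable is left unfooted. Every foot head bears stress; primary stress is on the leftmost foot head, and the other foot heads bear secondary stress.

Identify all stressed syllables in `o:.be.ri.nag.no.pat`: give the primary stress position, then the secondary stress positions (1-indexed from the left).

Parse right to left into trochaic (ˈσσ) feet: (ˈo:.be) (ˈri.nag) (ˈno.pat).
Foot heads (stressed positions): 1, 3, 5.
End Rule Leftmost: primary stress on the leftmost head = syllable 1.
Secondary stress on 3, 5: ˈo:.be.ˌri.nag.ˌno.pat.

primary 1, secondary 3, 5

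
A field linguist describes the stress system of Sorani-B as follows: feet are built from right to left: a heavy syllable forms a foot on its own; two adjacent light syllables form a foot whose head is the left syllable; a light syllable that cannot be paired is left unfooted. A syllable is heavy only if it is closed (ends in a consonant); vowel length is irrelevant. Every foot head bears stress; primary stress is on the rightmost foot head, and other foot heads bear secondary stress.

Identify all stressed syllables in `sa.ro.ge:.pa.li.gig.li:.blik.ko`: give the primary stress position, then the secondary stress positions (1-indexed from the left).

primary 8, secondary 2, 4, 6

Weights: 1 sa L, 2 ro L, 3 ge: L, 4 pa L, 5 li L, 6 gig H, 7 li: L, 8 blik H, 9 ko L.
Parse right to left (heavy = foot alone; LL = one foot; stranded L unfooted): sa (ˈro.ge:) (ˈpa.li) (ˈgig) li: (ˈblik) ko.
Foot heads: 2, 4, 6, 8.
Primary stress on the rightmost head = syllable 8.
Secondary stress on 2, 4, 6: sa.ˌro.ge:.ˌpa.li.ˌgig.li:.ˈblik.ko.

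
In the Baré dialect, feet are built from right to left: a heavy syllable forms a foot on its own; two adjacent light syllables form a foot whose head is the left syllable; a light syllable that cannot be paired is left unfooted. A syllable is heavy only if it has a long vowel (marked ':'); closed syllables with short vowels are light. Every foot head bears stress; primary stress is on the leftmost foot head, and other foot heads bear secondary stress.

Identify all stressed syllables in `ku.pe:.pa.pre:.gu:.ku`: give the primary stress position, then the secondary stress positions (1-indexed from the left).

primary 2, secondary 4, 5

Weights: 1 ku L, 2 pe: H, 3 pa L, 4 pre: H, 5 gu: H, 6 ku L.
Parse right to left (heavy = foot alone; LL = one foot; stranded L unfooted): ku (ˈpe:) pa (ˈpre:) (ˈgu:) ku.
Foot heads: 2, 4, 5.
Primary stress on the leftmost head = syllable 2.
Secondary stress on 4, 5: ku.ˈpe:.pa.ˌpre:.ˌgu:.ku.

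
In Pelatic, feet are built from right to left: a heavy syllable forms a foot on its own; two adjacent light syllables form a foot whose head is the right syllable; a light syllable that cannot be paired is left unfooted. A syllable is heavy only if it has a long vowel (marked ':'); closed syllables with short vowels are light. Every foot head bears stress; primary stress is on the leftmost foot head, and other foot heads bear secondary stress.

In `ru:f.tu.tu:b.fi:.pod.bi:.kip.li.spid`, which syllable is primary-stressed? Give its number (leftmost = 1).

1

Weights: 1 ru:f H, 2 tu L, 3 tu:b H, 4 fi: H, 5 pod L, 6 bi: H, 7 kip L, 8 li L, 9 spid L.
Parse right to left (heavy = foot alone; LL = one foot; stranded L unfooted): (ˈru:f) tu (ˈtu:b) (ˈfi:) pod (ˈbi:) kip (li.ˈspid).
Foot heads: 1, 3, 4, 6, 9.
Primary stress on the leftmost head = syllable 1.
Primary stress: syllable 1 → ˈru:f.tu.tu:b.fi:.pod.bi:.kip.li.spid.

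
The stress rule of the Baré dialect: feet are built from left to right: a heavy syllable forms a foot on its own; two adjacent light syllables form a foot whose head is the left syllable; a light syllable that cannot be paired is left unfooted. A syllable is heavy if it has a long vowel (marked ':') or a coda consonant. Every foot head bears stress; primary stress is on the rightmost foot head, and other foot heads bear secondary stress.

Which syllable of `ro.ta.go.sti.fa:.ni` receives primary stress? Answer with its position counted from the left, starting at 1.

5

Weights: 1 ro L, 2 ta L, 3 go L, 4 sti L, 5 fa: H, 6 ni L.
Parse left to right (heavy = foot alone; LL = one foot; stranded L unfooted): (ˈro.ta) (ˈgo.sti) (ˈfa:) ni.
Foot heads: 1, 3, 5.
Primary stress on the rightmost head = syllable 5.
Primary stress: syllable 5 → ro.ta.go.sti.ˈfa:.ni.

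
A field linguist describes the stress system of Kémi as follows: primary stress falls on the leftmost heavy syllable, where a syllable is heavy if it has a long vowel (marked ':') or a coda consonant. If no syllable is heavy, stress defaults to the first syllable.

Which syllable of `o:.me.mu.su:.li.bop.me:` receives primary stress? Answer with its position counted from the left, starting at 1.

1

Weights: 1 o: H, 2 me L, 3 mu L, 4 su: H, 5 li L, 6 bop H, 7 me: H.
Heavy syllables in the domain: 1, 4, 6, 7. The leftmost is syllable 1 (o:).
Primary stress: syllable 1 → ˈo:.me.mu.su:.li.bop.me:.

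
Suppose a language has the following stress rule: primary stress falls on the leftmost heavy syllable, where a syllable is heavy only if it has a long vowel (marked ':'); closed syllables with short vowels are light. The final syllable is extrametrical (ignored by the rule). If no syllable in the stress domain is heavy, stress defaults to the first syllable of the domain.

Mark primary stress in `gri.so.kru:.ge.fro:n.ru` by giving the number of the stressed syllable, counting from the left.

3

The final syllable (6, ru) is extrametrical; the stress domain is syllables 1–5.
Weights: 1 gri L, 2 so L, 3 kru: H, 4 ge L, 5 fro:n H.
Heavy syllables in the domain: 3, 5. The leftmost is syllable 3 (kru:).
Primary stress: syllable 3 → gri.so.ˈkru:.ge.fro:n.ru.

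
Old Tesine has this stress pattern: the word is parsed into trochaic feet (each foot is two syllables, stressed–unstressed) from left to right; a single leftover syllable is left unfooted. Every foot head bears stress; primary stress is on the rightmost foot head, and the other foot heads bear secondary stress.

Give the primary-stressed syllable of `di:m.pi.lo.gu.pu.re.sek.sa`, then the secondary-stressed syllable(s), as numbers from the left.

primary 7, secondary 1, 3, 5

Parse left to right into trochaic (ˈσσ) feet: (ˈdi:m.pi) (ˈlo.gu) (ˈpu.re) (ˈsek.sa).
Foot heads (stressed positions): 1, 3, 5, 7.
End Rule Rightmost: primary stress on the rightmost head = syllable 7.
Secondary stress on 1, 3, 5: ˌdi:m.pi.ˌlo.gu.ˌpu.re.ˈsek.sa.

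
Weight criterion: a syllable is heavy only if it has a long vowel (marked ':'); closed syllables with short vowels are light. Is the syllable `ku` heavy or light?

light

`ku`: short vowel, open (no coda). Short vowel → light.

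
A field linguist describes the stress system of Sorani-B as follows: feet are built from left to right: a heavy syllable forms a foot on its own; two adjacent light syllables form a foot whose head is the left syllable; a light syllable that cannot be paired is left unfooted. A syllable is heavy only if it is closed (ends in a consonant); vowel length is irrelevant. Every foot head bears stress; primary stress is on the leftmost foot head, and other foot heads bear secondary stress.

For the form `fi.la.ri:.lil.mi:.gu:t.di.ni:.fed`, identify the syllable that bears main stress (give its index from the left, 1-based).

1

Weights: 1 fi L, 2 la L, 3 ri: L, 4 lil H, 5 mi: L, 6 gu:t H, 7 di L, 8 ni: L, 9 fed H.
Parse left to right (heavy = foot alone; LL = one foot; stranded L unfooted): (ˈfi.la) ri: (ˈlil) mi: (ˈgu:t) (ˈdi.ni:) (ˈfed).
Foot heads: 1, 4, 6, 7, 9.
Primary stress on the leftmost head = syllable 1.
Primary stress: syllable 1 → ˈfi.la.ri:.lil.mi:.gu:t.di.ni:.fed.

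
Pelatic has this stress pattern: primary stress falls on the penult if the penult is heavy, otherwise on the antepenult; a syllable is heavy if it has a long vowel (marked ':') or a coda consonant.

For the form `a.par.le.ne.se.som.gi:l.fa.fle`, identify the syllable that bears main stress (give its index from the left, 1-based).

Weights: 7 gi:l H, 8 fa L, 9 fle L.
The penult (syllable 8, fa) is light, so stress falls on the antepenult (syllable 7, gi:l).
Primary stress: syllable 7 → a.par.le.ne.se.som.ˈgi:l.fa.fle.

7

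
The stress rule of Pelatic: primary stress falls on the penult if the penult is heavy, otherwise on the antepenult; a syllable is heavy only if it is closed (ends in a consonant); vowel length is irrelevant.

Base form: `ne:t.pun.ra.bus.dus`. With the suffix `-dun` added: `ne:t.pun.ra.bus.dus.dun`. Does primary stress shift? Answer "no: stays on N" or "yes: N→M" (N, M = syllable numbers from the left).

Base `ne:t.pun.ra.bus.dus` (5 syllables):
  Weights: 3 ra L, 4 bus H, 5 dus H.
  The penult (syllable 4, bus) is heavy, so it takes stress.
  → primary stress on syllable 4.
Suffixed `ne:t.pun.ra.bus.dus.dun` (6 syllables):
  Weights: 4 bus H, 5 dus H, 6 dun H.
  The penult (syllable 5, dus) is heavy, so it takes stress.
  → primary stress on syllable 5.

yes: 4→5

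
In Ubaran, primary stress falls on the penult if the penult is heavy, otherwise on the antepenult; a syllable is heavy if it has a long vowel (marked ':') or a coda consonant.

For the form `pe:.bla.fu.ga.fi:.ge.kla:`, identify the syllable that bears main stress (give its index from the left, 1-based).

Weights: 5 fi: H, 6 ge L, 7 kla: H.
The penult (syllable 6, ge) is light, so stress falls on the antepenult (syllable 5, fi:).
Primary stress: syllable 5 → pe:.bla.fu.ga.ˈfi:.ge.kla:.

5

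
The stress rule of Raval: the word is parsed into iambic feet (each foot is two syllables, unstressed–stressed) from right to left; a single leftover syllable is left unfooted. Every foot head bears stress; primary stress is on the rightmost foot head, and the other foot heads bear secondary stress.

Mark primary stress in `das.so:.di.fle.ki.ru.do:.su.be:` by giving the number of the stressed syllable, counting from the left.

Parse right to left into iambic (σˈσ) feet: das (so:.ˈdi) (fle.ˈki) (ru.ˈdo:) (su.ˈbe:). Syllable 1 is left unfooted.
Foot heads (stressed positions): 3, 5, 7, 9.
End Rule Rightmost: primary stress on the rightmost head = syllable 9.
Primary stress: syllable 9 → das.so:.di.fle.ki.ru.do:.su.ˈbe:.

9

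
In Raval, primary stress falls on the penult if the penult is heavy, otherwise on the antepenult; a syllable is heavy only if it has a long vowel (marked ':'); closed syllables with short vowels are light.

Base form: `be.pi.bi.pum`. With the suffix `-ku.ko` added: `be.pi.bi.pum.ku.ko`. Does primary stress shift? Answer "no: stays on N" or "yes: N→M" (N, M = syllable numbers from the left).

Base `be.pi.bi.pum` (4 syllables):
  Weights: 2 pi L, 3 bi L, 4 pum L.
  The penult (syllable 3, bi) is light, so stress falls on the antepenult (syllable 2, pi).
  → primary stress on syllable 2.
Suffixed `be.pi.bi.pum.ku.ko` (6 syllables):
  Weights: 4 pum L, 5 ku L, 6 ko L.
  The penult (syllable 5, ku) is light, so stress falls on the antepenult (syllable 4, pum).
  → primary stress on syllable 4.

yes: 2→4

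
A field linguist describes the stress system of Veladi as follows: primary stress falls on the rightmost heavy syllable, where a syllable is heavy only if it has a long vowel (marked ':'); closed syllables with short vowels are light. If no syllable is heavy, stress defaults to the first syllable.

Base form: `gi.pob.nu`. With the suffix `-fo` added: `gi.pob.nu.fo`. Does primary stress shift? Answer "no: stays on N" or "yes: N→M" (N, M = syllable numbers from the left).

no: stays on 1

Base `gi.pob.nu` (3 syllables):
  Weights: 1 gi L, 2 pob L, 3 nu L.
  No heavy syllable in the domain; default to the first syllable = syllable 1.
  → primary stress on syllable 1.
Suffixed `gi.pob.nu.fo` (4 syllables):
  Weights: 1 gi L, 2 pob L, 3 nu L, 4 fo L.
  No heavy syllable in the domain; default to the first syllable = syllable 1.
  → primary stress on syllable 1.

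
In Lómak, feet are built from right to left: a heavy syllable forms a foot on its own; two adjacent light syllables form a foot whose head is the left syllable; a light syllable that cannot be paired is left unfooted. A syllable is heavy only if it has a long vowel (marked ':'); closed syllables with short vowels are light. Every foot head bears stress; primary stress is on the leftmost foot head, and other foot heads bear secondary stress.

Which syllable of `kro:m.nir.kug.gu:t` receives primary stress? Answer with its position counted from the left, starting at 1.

Weights: 1 kro:m H, 2 nir L, 3 kug L, 4 gu:t H.
Parse right to left (heavy = foot alone; LL = one foot; stranded L unfooted): (ˈkro:m) (ˈnir.kug) (ˈgu:t).
Foot heads: 1, 2, 4.
Primary stress on the leftmost head = syllable 1.
Primary stress: syllable 1 → ˈkro:m.nir.kug.gu:t.

1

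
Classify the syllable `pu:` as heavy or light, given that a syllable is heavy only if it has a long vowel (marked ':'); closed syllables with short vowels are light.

heavy

`pu:`: long vowel, open (no coda). Long vowel → heavy.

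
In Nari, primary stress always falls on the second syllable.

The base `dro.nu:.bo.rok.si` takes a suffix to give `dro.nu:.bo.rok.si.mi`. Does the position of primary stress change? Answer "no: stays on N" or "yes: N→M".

no: stays on 2

Base `dro.nu:.bo.rok.si` (5 syllables):
  The word has 5 syllables; the second syllable is syllable 2 (nu:).
  → primary stress on syllable 2.
Suffixed `dro.nu:.bo.rok.si.mi` (6 syllables):
  The word has 6 syllables; the second syllable is syllable 2 (nu:).
  → primary stress on syllable 2.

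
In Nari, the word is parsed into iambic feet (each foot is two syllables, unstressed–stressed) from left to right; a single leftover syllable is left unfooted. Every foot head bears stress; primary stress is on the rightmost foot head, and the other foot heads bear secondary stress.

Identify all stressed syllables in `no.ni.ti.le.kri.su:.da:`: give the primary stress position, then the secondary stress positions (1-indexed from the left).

Parse left to right into iambic (σˈσ) feet: (no.ˈni) (ti.ˈle) (kri.ˈsu:) da:. Syllable 7 is left unfooted.
Foot heads (stressed positions): 2, 4, 6.
End Rule Rightmost: primary stress on the rightmost head = syllable 6.
Secondary stress on 2, 4: no.ˌni.ti.ˌle.kri.ˈsu:.da:.

primary 6, secondary 2, 4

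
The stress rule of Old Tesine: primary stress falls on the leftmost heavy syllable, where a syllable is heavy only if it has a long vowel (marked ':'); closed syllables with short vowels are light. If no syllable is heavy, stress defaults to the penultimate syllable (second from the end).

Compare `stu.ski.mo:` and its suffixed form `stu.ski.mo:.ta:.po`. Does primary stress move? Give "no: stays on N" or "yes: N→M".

no: stays on 3

Base `stu.ski.mo:` (3 syllables):
  Weights: 1 stu L, 2 ski L, 3 mo: H.
  Heavy syllables in the domain: 3. The leftmost is syllable 3 (mo:).
  → primary stress on syllable 3.
Suffixed `stu.ski.mo:.ta:.po` (5 syllables):
  Weights: 1 stu L, 2 ski L, 3 mo: H, 4 ta: H, 5 po L.
  Heavy syllables in the domain: 3, 4. The leftmost is syllable 3 (mo:).
  → primary stress on syllable 3.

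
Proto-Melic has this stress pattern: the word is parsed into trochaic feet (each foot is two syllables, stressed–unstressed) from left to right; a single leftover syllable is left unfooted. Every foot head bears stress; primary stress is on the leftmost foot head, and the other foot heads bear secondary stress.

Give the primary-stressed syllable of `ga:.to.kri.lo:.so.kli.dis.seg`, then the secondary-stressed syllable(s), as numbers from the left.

Parse left to right into trochaic (ˈσσ) feet: (ˈga:.to) (ˈkri.lo:) (ˈso.kli) (ˈdis.seg).
Foot heads (stressed positions): 1, 3, 5, 7.
End Rule Leftmost: primary stress on the leftmost head = syllable 1.
Secondary stress on 3, 5, 7: ˈga:.to.ˌkri.lo:.ˌso.kli.ˌdis.seg.

primary 1, secondary 3, 5, 7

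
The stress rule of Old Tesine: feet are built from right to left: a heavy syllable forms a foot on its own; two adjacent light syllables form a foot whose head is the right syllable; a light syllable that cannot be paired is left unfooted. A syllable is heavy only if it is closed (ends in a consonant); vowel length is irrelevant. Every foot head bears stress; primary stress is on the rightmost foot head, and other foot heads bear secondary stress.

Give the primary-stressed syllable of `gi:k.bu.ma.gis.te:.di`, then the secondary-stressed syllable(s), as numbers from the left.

primary 6, secondary 1, 3, 4

Weights: 1 gi:k H, 2 bu L, 3 ma L, 4 gis H, 5 te: L, 6 di L.
Parse right to left (heavy = foot alone; LL = one foot; stranded L unfooted): (ˈgi:k) (bu.ˈma) (ˈgis) (te:.ˈdi).
Foot heads: 1, 3, 4, 6.
Primary stress on the rightmost head = syllable 6.
Secondary stress on 1, 3, 4: ˌgi:k.bu.ˌma.ˌgis.te:.ˈdi.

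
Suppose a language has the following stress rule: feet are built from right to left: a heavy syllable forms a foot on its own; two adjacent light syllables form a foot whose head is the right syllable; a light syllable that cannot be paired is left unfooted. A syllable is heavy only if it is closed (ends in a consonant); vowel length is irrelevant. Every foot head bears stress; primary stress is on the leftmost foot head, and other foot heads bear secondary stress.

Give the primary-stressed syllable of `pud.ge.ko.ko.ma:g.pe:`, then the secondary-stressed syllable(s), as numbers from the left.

primary 1, secondary 4, 5

Weights: 1 pud H, 2 ge L, 3 ko L, 4 ko L, 5 ma:g H, 6 pe: L.
Parse right to left (heavy = foot alone; LL = one foot; stranded L unfooted): (ˈpud) ge (ko.ˈko) (ˈma:g) pe:.
Foot heads: 1, 4, 5.
Primary stress on the leftmost head = syllable 1.
Secondary stress on 4, 5: ˈpud.ge.ko.ˌko.ˌma:g.pe:.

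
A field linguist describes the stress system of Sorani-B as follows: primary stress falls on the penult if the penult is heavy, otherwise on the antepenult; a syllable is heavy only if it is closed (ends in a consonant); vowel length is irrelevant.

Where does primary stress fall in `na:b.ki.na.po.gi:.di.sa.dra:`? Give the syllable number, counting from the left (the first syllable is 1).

Weights: 6 di L, 7 sa L, 8 dra: L.
The penult (syllable 7, sa) is light, so stress falls on the antepenult (syllable 6, di).
Primary stress: syllable 6 → na:b.ki.na.po.gi:.ˈdi.sa.dra:.

6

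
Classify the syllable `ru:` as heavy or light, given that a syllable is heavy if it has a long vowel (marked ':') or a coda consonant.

heavy

`ru:`: long vowel, open (no coda). Long vowel → heavy.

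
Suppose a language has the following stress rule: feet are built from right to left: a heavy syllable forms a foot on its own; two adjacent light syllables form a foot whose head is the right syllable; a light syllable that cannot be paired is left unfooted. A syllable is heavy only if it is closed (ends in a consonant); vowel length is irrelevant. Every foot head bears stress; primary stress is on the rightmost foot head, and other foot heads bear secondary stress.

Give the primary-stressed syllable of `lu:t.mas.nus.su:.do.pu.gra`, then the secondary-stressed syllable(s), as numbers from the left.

Weights: 1 lu:t H, 2 mas H, 3 nus H, 4 su: L, 5 do L, 6 pu L, 7 gra L.
Parse right to left (heavy = foot alone; LL = one foot; stranded L unfooted): (ˈlu:t) (ˈmas) (ˈnus) (su:.ˈdo) (pu.ˈgra).
Foot heads: 1, 2, 3, 5, 7.
Primary stress on the rightmost head = syllable 7.
Secondary stress on 1, 2, 3, 5: ˌlu:t.ˌmas.ˌnus.su:.ˌdo.pu.ˈgra.

primary 7, secondary 1, 2, 3, 5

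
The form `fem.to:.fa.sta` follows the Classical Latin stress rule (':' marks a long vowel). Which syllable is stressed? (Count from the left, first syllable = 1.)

2

Classical Latin: stress the penult if heavy (long vowel or closed), else the antepenult.
Weights: 2 to: H, 3 fa L, 4 sta L.
The penult (syllable 3, fa) is light, so stress falls on the antepenult (syllable 2, to:).
Stress on syllable 2: fem.ˈto:.fa.sta.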